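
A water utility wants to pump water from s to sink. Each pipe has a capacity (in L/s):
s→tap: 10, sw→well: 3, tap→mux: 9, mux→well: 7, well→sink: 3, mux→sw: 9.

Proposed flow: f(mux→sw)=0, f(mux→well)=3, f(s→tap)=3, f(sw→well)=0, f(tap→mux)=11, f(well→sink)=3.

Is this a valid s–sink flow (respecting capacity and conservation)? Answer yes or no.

Capacity violated on tap→mux: flow 11 > capacity 9.

No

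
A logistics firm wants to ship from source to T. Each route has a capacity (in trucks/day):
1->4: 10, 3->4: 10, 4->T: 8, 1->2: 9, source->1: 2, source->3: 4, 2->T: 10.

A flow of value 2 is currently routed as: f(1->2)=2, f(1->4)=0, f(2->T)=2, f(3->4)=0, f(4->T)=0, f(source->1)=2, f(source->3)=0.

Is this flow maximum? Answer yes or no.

No

Residual path source->3->4->T has bottleneck 4 > 0.
Pushing 4 along it raises the flow to 6, so the given flow is not maximum.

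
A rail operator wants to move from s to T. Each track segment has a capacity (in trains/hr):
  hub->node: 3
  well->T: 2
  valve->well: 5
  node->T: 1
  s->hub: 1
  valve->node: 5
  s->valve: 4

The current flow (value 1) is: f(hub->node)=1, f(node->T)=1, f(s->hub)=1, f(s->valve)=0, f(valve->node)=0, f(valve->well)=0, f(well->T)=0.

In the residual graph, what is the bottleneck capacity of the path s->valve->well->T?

2

Residual capacities along the path: s->valve: 4, valve->well: 5, well->T: 2.
Minimum is 2.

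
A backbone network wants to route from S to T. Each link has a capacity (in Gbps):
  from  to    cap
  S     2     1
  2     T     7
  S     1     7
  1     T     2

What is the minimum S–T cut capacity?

3

Max flow = 3 (via 2 augmenting paths).
In the residual at optimum, the set reachable from S is {1, S}.
Cut edges: S→2 (cap 1), 1→T (cap 2). Sum = 3.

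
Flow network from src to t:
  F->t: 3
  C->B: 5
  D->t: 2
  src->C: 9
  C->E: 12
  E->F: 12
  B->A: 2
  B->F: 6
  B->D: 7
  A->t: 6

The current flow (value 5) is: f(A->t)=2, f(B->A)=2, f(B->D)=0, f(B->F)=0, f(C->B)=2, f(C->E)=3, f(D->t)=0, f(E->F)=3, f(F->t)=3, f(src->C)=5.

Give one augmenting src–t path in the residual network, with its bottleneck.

src->C->B->D->t, bottleneck 2

Residual along src->C->B->D->t: src->C: 4, C->B: 3, B->D: 7, D->t: 2.
Bottleneck = min = 2.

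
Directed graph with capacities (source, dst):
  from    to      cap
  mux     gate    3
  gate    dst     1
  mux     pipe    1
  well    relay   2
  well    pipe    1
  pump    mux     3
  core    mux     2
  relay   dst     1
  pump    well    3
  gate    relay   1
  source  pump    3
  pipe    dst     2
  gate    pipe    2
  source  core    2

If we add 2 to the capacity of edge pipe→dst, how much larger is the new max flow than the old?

Original max flow = 4.
After raising cap(pipe→dst), augmenting paths through that edge carry 1 more unit.
New max flow = 5. Increase = 1.

1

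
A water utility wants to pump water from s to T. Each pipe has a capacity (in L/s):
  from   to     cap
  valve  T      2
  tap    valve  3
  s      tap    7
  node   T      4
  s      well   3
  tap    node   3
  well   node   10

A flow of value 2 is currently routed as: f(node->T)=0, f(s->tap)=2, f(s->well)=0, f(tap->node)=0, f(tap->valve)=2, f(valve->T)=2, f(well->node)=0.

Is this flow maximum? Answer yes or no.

No

Residual path s->tap->node->T has bottleneck 3 > 0.
Pushing 3 along it raises the flow to 5, so the given flow is not maximum.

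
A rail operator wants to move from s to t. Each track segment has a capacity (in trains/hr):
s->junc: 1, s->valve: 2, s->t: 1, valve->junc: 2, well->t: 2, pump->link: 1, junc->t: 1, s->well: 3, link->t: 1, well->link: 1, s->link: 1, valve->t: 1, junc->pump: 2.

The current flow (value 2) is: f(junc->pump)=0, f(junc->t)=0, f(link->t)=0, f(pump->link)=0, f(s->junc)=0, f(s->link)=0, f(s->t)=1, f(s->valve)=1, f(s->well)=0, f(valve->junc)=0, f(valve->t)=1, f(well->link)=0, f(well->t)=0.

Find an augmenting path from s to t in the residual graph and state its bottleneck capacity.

s->well->t, bottleneck 2

Residual along s->well->t: s->well: 3, well->t: 2.
Bottleneck = min = 2.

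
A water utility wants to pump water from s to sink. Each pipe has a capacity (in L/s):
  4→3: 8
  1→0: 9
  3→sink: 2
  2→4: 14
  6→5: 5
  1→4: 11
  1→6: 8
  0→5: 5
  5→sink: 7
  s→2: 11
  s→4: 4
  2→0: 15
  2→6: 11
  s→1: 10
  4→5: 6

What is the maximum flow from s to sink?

Augment s→4→3→sink: bottleneck 2. Total 2.
Augment s→4→5→sink: bottleneck 2. Total 4.
Augment s→1→0→5→sink: bottleneck 5. Total 9.
No augmenting path remains in the residual graph.

9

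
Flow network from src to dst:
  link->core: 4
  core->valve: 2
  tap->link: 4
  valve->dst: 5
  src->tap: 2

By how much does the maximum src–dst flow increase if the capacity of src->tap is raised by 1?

0

Original max flow = 2.
Even with extra capacity on src->tap, another cut of capacity 2 remains binding.
New max flow = 2. Increase = 0.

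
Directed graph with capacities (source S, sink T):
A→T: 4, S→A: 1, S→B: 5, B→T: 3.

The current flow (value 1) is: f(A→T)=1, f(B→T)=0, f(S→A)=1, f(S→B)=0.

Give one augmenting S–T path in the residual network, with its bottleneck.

Residual along S→B→T: S→B: 5, B→T: 3.
Bottleneck = min = 3.

S→B→T, bottleneck 3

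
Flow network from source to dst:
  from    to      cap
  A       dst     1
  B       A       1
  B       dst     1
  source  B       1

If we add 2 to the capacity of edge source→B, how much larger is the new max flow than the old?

1

Original max flow = 1.
After raising cap(source→B), augmenting paths through that edge carry 1 more unit.
New max flow = 2. Increase = 1.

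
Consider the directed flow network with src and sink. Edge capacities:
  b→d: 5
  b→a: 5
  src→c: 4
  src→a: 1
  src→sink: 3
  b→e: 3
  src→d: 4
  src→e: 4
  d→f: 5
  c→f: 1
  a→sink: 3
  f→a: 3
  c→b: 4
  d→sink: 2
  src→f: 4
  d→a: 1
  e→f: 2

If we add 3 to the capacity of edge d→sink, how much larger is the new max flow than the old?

3

Original max flow = 8.
After raising cap(d→sink), augmenting paths through that edge carry 3 more units.
New max flow = 11. Increase = 3.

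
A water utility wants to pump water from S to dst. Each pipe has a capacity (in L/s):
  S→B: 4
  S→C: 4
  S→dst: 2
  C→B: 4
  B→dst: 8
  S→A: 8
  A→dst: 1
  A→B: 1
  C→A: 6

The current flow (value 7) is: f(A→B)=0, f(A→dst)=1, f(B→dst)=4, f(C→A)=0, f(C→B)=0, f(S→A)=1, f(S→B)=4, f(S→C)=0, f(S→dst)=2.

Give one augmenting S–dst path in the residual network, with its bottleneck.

S→C→B→dst, bottleneck 4

Residual along S→C→B→dst: S→C: 4, C→B: 4, B→dst: 4.
Bottleneck = min = 4.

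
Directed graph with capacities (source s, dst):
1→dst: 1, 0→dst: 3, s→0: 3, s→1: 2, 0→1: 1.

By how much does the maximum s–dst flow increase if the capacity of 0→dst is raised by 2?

0

Original max flow = 4.
Edge 0→dst does not cross the min cut (source side {1, s}), so extra capacity there cannot help.
New max flow = 4. Increase = 0.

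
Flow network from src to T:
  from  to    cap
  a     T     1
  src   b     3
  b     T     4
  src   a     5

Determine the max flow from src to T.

Augment src->a->T: bottleneck 1. Total 1.
Augment src->b->T: bottleneck 3. Total 4.
No augmenting path remains in the residual graph.

4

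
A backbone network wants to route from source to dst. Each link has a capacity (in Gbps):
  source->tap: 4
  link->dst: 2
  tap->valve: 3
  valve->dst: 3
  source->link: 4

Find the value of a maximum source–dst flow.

5

Augment source->link->dst: bottleneck 2. Total 2.
Augment source->tap->valve->dst: bottleneck 3. Total 5.
No augmenting path remains in the residual graph.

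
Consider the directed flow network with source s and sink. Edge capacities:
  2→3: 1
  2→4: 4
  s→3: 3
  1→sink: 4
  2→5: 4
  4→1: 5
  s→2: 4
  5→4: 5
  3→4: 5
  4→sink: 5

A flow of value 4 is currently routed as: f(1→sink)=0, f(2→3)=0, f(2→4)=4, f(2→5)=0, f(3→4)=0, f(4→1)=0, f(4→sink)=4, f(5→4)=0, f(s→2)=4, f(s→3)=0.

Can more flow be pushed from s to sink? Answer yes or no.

Residual path s→3→4→sink has bottleneck 1 > 0.
Pushing 1 along it raises the flow to 5, so the given flow is not maximum.

Yes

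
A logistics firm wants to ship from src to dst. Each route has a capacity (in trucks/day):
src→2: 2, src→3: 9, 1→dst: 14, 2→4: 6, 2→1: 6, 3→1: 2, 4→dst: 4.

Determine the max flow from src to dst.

4

Augment src→2→4→dst: bottleneck 2. Total 2.
Augment src→3→1→dst: bottleneck 2. Total 4.
No augmenting path remains in the residual graph.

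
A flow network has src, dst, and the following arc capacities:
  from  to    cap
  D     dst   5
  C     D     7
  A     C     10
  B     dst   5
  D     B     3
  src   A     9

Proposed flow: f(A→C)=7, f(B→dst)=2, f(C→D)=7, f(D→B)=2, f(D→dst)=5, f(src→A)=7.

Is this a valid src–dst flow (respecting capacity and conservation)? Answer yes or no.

Every edge has 0 ≤ f(e) ≤ cap(e).
At each intermediate node, inflow equals outflow.

Yes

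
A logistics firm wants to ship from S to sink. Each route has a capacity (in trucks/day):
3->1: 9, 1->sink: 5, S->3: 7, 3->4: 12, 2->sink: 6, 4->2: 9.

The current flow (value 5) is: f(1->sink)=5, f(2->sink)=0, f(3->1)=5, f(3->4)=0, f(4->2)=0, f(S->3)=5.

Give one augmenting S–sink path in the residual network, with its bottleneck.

S->3->4->2->sink, bottleneck 2

Residual along S->3->4->2->sink: S->3: 2, 3->4: 12, 4->2: 9, 2->sink: 6.
Bottleneck = min = 2.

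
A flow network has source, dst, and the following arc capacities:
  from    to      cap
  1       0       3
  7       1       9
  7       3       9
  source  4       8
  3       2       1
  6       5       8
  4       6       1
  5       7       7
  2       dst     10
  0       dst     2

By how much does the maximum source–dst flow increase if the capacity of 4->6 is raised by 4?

Original max flow = 1.
After raising cap(4->6), augmenting paths through that edge carry 2 more units.
New max flow = 3. Increase = 2.

2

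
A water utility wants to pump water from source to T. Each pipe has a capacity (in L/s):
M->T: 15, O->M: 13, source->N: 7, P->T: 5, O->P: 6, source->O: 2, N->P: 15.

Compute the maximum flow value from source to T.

7

Augment source->N->P->T: bottleneck 5. Total 5.
Augment source->O->M->T: bottleneck 2. Total 7.
No augmenting path remains in the residual graph.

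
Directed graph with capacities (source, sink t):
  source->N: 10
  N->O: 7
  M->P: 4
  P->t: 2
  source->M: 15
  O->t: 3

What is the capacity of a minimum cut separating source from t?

Max flow = 5 (via 2 augmenting paths).
In the residual at optimum, the set reachable from source is {M, N, O, P, source}.
Cut edges: P->t (cap 2), O->t (cap 3). Sum = 5.

5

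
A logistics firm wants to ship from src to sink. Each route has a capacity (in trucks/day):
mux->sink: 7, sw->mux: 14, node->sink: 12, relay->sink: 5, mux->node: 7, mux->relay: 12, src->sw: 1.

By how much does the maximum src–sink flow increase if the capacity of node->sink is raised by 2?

Original max flow = 1.
Edge node->sink does not cross the min cut (source side {src}), so extra capacity there cannot help.
New max flow = 1. Increase = 0.

0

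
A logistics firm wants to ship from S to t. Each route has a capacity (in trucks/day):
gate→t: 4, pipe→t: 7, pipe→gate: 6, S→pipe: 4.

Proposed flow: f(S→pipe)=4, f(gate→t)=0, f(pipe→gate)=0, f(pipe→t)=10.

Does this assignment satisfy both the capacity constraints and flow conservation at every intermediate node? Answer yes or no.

Capacity violated on pipe→t: flow 10 > capacity 7.

No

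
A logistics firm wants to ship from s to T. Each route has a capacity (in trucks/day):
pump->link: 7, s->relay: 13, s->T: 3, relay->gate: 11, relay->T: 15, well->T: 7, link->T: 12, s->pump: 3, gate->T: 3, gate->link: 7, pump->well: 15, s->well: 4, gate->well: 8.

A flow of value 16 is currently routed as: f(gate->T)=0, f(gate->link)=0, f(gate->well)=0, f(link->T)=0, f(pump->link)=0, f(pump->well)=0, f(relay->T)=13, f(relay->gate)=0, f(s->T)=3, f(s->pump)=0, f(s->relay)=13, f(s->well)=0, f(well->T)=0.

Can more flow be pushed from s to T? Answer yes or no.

Yes

Residual path s->well->T has bottleneck 4 > 0.
Pushing 4 along it raises the flow to 20, so the given flow is not maximum.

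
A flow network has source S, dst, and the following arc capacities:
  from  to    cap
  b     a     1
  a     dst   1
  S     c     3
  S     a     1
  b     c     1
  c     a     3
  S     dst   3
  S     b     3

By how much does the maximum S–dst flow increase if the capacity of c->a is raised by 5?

0

Original max flow = 4.
Edge c->a does not cross the min cut (source side {S, a, b, c}), so extra capacity there cannot help.
New max flow = 4. Increase = 0.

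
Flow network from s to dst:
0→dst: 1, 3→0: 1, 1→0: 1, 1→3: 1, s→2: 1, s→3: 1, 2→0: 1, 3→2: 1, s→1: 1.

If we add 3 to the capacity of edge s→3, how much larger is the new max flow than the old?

0

Original max flow = 1.
Edge s→3 does not cross the min cut (source side {0, 1, 2, 3, s}), so extra capacity there cannot help.
New max flow = 1. Increase = 0.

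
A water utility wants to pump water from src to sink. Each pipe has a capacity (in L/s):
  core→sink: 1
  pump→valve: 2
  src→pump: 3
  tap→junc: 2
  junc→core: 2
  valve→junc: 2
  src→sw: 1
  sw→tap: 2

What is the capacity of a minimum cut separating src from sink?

Max flow = 1 (via 1 augmenting path).
In the residual at optimum, the set reachable from src is {core, junc, pump, src, sw, tap, valve}.
Cut edges: core→sink (cap 1). Sum = 1.

1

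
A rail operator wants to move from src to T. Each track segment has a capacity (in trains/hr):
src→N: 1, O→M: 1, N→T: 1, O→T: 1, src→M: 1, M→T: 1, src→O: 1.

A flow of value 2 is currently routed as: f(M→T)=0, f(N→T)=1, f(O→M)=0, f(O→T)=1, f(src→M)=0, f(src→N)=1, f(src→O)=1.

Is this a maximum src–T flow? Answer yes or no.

Residual path src→M→T has bottleneck 1 > 0.
Pushing 1 along it raises the flow to 3, so the given flow is not maximum.

No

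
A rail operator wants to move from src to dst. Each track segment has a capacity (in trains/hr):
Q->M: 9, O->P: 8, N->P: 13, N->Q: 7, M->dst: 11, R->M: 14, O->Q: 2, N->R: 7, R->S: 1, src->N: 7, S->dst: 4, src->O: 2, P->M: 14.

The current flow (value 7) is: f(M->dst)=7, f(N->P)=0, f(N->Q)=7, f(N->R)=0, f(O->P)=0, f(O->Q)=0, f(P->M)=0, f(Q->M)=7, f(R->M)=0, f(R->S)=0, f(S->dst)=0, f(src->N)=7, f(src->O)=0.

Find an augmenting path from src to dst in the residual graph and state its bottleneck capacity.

src->O->P->M->dst, bottleneck 2

Residual along src->O->P->M->dst: src->O: 2, O->P: 8, P->M: 14, M->dst: 4.
Bottleneck = min = 2.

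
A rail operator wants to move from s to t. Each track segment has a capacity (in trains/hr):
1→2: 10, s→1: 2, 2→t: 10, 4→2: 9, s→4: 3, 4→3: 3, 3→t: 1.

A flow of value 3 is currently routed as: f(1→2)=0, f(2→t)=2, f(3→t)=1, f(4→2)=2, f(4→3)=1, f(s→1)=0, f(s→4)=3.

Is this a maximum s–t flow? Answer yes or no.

Residual path s→1→2→t has bottleneck 2 > 0.
Pushing 2 along it raises the flow to 5, so the given flow is not maximum.

No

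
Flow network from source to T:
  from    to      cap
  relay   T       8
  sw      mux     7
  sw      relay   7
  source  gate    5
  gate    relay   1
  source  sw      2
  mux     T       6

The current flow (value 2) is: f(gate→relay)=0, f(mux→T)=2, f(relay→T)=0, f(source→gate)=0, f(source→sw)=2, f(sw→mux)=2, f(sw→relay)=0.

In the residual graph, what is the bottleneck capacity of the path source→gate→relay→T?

1

Residual capacities along the path: source→gate: 5, gate→relay: 1, relay→T: 8.
Minimum is 1.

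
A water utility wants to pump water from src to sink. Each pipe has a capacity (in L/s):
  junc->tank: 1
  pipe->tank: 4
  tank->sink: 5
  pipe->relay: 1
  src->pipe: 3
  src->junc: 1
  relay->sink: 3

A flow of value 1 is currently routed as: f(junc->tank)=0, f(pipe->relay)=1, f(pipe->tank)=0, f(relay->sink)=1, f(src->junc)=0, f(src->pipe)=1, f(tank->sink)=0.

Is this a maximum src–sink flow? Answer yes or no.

Residual path src->pipe->tank->sink has bottleneck 2 > 0.
Pushing 2 along it raises the flow to 3, so the given flow is not maximum.

No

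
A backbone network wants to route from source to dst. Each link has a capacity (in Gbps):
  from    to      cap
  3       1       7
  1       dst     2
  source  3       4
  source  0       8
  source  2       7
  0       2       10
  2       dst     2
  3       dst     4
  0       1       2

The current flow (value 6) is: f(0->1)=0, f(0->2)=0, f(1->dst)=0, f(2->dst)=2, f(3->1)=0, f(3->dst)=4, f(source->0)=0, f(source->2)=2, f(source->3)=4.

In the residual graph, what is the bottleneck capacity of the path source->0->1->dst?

2

Residual capacities along the path: source->0: 8, 0->1: 2, 1->dst: 2.
Minimum is 2.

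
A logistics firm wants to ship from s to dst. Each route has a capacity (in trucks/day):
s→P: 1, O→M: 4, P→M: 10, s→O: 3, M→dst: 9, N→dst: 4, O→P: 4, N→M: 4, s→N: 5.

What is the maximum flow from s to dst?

Augment s→N→dst: bottleneck 4. Total 4.
Augment s→N→M→dst: bottleneck 1. Total 5.
Augment s→O→M→dst: bottleneck 3. Total 8.
Augment s→P→M→dst: bottleneck 1. Total 9.
No augmenting path remains in the residual graph.

9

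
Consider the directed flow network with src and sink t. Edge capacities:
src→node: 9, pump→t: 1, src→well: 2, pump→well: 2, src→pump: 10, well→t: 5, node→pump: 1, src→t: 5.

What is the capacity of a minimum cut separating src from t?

Max flow = 10 (via 4 augmenting paths).
In the residual at optimum, the set reachable from src is {node, pump, src}.
Cut edges: src→well (cap 2), src→t (cap 5), pump→well (cap 2), pump→t (cap 1). Sum = 10.

10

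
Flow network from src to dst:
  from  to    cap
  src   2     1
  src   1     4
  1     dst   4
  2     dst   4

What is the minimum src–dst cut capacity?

5

Max flow = 5 (via 2 augmenting paths).
In the residual at optimum, the set reachable from src is {src}.
Cut edges: src→2 (cap 1), src→1 (cap 4). Sum = 5.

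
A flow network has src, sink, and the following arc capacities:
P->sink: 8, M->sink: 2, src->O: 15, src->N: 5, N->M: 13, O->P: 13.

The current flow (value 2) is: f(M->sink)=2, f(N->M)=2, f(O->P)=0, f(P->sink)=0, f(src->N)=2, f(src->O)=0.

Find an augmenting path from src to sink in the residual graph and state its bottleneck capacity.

Residual along src->O->P->sink: src->O: 15, O->P: 13, P->sink: 8.
Bottleneck = min = 8.

src->O->P->sink, bottleneck 8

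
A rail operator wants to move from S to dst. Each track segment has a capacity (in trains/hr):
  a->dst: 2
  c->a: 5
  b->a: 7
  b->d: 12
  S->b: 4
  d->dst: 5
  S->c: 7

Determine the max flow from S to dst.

6

Augment S->b->d->dst: bottleneck 4. Total 4.
Augment S->c->a->dst: bottleneck 2. Total 6.
No augmenting path remains in the residual graph.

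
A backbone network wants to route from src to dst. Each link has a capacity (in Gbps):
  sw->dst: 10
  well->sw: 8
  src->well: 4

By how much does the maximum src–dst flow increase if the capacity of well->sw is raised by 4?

0

Original max flow = 4.
Edge well->sw does not cross the min cut (source side {src}), so extra capacity there cannot help.
New max flow = 4. Increase = 0.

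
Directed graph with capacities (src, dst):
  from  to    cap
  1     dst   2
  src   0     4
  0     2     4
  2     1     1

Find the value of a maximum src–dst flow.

Augment src→0→2→1→dst: bottleneck 1. Total 1.
No augmenting path remains in the residual graph.

1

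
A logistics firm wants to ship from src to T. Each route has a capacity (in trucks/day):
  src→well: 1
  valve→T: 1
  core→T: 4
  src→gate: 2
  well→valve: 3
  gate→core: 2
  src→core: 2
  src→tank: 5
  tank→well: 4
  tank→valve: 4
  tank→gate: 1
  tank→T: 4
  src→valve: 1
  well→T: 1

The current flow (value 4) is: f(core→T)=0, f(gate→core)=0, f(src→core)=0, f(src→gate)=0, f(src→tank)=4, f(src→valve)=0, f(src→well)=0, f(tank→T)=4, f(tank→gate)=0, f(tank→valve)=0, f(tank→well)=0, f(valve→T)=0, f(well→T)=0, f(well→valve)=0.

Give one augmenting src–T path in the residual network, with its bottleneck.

src→well→T, bottleneck 1

Residual along src→well→T: src→well: 1, well→T: 1.
Bottleneck = min = 1.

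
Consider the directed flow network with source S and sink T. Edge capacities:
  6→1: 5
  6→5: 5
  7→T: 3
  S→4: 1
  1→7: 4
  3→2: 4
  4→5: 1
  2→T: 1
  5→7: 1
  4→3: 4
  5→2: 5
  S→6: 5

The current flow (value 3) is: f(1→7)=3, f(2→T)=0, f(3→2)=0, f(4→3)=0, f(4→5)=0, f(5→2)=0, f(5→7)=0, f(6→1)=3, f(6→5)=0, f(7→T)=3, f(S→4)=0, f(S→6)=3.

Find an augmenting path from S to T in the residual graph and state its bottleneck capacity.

S→6→5→2→T, bottleneck 1

Residual along S→6→5→2→T: S→6: 2, 6→5: 5, 5→2: 5, 2→T: 1.
Bottleneck = min = 1.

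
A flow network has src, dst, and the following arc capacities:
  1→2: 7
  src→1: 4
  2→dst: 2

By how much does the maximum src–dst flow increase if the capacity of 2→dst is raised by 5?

2

Original max flow = 2.
After raising cap(2→dst), augmenting paths through that edge carry 2 more units.
New max flow = 4. Increase = 2.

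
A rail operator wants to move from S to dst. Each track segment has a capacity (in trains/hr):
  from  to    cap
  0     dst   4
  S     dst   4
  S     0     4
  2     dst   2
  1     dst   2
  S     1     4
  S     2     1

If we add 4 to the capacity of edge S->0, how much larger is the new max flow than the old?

0

Original max flow = 11.
Even with extra capacity on S->0, another cut of capacity 11 remains binding.
New max flow = 11. Increase = 0.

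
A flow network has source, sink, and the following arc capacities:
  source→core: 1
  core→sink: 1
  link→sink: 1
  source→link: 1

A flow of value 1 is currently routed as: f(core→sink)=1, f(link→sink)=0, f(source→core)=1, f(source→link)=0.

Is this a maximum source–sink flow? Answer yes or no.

No

Residual path source→link→sink has bottleneck 1 > 0.
Pushing 1 along it raises the flow to 2, so the given flow is not maximum.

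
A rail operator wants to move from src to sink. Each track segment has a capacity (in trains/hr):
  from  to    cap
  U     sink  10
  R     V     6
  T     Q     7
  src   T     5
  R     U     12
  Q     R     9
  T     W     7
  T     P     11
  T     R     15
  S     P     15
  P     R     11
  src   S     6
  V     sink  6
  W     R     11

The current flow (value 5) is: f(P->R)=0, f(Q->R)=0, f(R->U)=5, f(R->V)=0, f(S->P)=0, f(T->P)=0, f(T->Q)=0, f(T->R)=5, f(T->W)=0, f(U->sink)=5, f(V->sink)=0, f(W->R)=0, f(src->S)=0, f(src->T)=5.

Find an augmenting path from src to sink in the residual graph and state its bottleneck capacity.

Residual along src->S->P->R->U->sink: src->S: 6, S->P: 15, P->R: 11, R->U: 7, U->sink: 5.
Bottleneck = min = 5.

src->S->P->R->U->sink, bottleneck 5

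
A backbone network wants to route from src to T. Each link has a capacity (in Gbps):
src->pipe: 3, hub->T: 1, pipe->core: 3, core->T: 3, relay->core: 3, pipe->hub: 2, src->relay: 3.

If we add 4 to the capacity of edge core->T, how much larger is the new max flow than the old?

Original max flow = 4.
After raising cap(core->T), augmenting paths through that edge carry 2 more units.
New max flow = 6. Increase = 2.

2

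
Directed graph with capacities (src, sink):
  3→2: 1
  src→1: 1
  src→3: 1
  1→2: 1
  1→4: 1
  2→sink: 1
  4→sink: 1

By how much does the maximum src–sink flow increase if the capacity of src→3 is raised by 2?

Original max flow = 2.
Even with extra capacity on src→3, another cut of capacity 2 remains binding.
New max flow = 2. Increase = 0.

0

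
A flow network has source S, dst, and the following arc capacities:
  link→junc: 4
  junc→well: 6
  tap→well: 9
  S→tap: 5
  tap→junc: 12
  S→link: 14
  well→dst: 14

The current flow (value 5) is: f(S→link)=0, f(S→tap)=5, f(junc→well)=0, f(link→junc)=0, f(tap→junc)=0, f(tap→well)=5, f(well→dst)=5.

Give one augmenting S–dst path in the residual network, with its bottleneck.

S→link→junc→well→dst, bottleneck 4

Residual along S→link→junc→well→dst: S→link: 14, link→junc: 4, junc→well: 6, well→dst: 9.
Bottleneck = min = 4.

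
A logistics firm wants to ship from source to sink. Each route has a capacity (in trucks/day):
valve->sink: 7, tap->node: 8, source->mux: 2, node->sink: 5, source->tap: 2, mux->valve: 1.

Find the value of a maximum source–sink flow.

Augment source->mux->valve->sink: bottleneck 1. Total 1.
Augment source->tap->node->sink: bottleneck 2. Total 3.
No augmenting path remains in the residual graph.

3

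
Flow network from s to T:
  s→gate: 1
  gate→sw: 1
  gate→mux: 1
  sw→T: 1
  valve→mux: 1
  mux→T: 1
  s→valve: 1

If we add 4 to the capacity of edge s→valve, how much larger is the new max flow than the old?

0

Original max flow = 2.
Even with extra capacity on s→valve, another cut of capacity 2 remains binding.
New max flow = 2. Increase = 0.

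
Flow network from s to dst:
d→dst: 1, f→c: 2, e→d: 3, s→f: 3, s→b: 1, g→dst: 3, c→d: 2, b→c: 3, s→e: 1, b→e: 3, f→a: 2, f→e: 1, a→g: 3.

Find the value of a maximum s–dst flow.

3

Augment s→e→d→dst: bottleneck 1. Total 1.
Augment s→f→a→g→dst: bottleneck 2. Total 3.
No augmenting path remains in the residual graph.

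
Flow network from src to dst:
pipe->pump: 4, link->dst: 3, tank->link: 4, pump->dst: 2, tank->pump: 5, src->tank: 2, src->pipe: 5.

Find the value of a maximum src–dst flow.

Augment src->pipe->pump->dst: bottleneck 2. Total 2.
Augment src->tank->link->dst: bottleneck 2. Total 4.
No augmenting path remains in the residual graph.

4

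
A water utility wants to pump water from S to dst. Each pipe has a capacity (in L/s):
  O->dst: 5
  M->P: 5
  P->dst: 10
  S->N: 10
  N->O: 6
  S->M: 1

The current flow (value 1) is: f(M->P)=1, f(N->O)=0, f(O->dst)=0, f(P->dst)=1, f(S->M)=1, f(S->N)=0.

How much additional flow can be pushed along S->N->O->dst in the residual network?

Residual capacities along the path: S->N: 10, N->O: 6, O->dst: 5.
Minimum is 5.

5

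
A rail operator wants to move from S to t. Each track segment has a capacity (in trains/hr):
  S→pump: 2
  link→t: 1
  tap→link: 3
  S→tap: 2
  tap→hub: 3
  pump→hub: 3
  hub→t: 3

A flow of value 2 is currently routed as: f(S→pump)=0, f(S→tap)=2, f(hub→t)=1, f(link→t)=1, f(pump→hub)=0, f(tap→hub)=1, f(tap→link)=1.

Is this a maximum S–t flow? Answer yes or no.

Residual path S→pump→hub→t has bottleneck 2 > 0.
Pushing 2 along it raises the flow to 4, so the given flow is not maximum.

No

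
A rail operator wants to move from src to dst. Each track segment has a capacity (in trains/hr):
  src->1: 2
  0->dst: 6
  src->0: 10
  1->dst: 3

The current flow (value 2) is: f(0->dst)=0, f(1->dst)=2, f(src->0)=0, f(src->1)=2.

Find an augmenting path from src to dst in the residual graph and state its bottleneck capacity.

Residual along src->0->dst: src->0: 10, 0->dst: 6.
Bottleneck = min = 6.

src->0->dst, bottleneck 6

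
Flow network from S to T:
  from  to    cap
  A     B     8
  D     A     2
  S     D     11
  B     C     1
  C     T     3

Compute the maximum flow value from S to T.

1

Augment S->D->A->B->C->T: bottleneck 1. Total 1.
No augmenting path remains in the residual graph.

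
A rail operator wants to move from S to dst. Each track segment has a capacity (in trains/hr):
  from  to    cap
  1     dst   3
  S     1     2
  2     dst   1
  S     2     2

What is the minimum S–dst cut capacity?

Max flow = 3 (via 2 augmenting paths).
In the residual at optimum, the set reachable from S is {2, S}.
Cut edges: S->1 (cap 2), 2->dst (cap 1). Sum = 3.

3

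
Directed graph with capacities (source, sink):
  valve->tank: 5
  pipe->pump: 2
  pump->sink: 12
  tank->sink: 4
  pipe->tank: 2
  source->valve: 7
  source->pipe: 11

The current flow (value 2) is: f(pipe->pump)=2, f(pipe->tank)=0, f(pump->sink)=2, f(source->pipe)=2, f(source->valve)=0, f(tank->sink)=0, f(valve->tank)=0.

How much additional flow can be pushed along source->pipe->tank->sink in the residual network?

Residual capacities along the path: source->pipe: 9, pipe->tank: 2, tank->sink: 4.
Minimum is 2.

2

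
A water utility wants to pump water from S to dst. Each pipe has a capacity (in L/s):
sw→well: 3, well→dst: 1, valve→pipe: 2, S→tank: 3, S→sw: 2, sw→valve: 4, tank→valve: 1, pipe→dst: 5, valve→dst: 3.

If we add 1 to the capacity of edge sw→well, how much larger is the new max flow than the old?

0

Original max flow = 3.
Edge sw→well does not cross the min cut (source side {S, tank}), so extra capacity there cannot help.
New max flow = 3. Increase = 0.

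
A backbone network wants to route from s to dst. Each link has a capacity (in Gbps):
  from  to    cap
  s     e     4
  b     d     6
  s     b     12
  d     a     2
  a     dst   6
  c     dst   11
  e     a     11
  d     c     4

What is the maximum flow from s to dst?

10

Augment s→e→a→dst: bottleneck 4. Total 4.
Augment s→b→d→c→dst: bottleneck 4. Total 8.
Augment s→b→d→a→dst: bottleneck 2. Total 10.
No augmenting path remains in the residual graph.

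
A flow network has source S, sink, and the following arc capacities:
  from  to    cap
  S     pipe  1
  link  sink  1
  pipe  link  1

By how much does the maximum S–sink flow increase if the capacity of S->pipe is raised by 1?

Original max flow = 1.
Even with extra capacity on S->pipe, another cut of capacity 1 remains binding.
New max flow = 1. Increase = 0.

0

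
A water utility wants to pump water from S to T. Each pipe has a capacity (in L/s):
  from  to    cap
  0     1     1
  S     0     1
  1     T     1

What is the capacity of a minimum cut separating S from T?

Max flow = 1 (via 1 augmenting path).
In the residual at optimum, the set reachable from S is {S}.
Cut edges: S->0 (cap 1). Sum = 1.

1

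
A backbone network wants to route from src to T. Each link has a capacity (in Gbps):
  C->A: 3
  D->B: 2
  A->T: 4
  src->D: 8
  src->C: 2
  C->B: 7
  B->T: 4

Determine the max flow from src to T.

Augment src->D->B->T: bottleneck 2. Total 2.
Augment src->C->B->T: bottleneck 2. Total 4.
No augmenting path remains in the residual graph.

4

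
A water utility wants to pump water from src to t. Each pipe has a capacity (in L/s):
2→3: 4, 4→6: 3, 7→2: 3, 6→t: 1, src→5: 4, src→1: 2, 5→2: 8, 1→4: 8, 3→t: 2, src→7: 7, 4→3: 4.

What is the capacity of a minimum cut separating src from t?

Max flow = 3 (via 2 augmenting paths).
In the residual at optimum, the set reachable from src is {1, 2, 3, 4, 5, 6, 7, src}.
Cut edges: 3→t (cap 2), 6→t (cap 1). Sum = 3.

3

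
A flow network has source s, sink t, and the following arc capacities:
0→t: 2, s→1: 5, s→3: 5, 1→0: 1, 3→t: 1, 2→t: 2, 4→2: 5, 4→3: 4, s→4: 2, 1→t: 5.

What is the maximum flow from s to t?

8

Augment s→1→t: bottleneck 5. Total 5.
Augment s→3→t: bottleneck 1. Total 6.
Augment s→4→2→t: bottleneck 2. Total 8.
No augmenting path remains in the residual graph.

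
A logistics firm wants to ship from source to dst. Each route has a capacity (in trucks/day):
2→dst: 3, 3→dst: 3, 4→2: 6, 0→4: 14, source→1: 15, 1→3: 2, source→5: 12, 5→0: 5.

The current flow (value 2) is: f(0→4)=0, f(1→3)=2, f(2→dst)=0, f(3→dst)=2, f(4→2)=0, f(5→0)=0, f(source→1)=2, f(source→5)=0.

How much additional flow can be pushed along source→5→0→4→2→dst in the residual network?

Residual capacities along the path: source→5: 12, 5→0: 5, 0→4: 14, 4→2: 6, 2→dst: 3.
Minimum is 3.

3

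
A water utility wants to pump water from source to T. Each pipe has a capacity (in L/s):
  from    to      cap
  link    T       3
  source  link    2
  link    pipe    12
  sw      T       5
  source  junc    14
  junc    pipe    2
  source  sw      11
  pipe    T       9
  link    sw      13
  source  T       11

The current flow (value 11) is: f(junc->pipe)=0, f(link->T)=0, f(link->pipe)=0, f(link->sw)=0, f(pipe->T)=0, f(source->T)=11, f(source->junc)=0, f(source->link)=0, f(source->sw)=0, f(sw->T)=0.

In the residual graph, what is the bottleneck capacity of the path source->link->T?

2

Residual capacities along the path: source->link: 2, link->T: 3.
Minimum is 2.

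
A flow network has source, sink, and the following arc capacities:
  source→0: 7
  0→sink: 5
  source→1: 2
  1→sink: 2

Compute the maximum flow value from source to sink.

Augment source→0→sink: bottleneck 5. Total 5.
Augment source→1→sink: bottleneck 2. Total 7.
No augmenting path remains in the residual graph.

7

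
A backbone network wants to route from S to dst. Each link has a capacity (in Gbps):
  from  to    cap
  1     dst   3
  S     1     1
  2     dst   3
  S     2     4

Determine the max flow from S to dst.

Augment S→1→dst: bottleneck 1. Total 1.
Augment S→2→dst: bottleneck 3. Total 4.
No augmenting path remains in the residual graph.

4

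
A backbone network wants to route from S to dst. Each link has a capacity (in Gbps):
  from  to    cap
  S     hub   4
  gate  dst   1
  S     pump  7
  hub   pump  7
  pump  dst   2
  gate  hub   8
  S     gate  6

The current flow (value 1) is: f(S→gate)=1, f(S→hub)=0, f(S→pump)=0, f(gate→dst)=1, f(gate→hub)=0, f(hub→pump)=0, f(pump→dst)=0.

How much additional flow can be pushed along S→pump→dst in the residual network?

Residual capacities along the path: S→pump: 7, pump→dst: 2.
Minimum is 2.

2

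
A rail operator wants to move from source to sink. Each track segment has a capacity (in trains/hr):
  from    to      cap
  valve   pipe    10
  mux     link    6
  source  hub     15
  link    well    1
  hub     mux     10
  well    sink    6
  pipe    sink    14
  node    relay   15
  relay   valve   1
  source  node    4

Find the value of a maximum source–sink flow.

Augment source→hub→mux→link→well→sink: bottleneck 1. Total 1.
Augment source→node→relay→valve→pipe→sink: bottleneck 1. Total 2.
No augmenting path remains in the residual graph.

2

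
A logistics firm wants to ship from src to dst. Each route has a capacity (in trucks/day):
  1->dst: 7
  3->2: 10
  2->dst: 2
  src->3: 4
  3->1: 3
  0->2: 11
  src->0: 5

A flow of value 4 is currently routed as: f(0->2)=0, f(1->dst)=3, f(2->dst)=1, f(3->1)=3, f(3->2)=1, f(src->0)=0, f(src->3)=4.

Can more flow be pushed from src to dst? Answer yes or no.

Yes

Residual path src->0->2->dst has bottleneck 1 > 0.
Pushing 1 along it raises the flow to 5, so the given flow is not maximum.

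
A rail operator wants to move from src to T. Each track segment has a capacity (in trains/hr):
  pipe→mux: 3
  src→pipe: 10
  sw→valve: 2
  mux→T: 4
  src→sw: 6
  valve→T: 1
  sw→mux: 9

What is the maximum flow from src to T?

5

Augment src→sw→valve→T: bottleneck 1. Total 1.
Augment src→sw→mux→T: bottleneck 4. Total 5.
No augmenting path remains in the residual graph.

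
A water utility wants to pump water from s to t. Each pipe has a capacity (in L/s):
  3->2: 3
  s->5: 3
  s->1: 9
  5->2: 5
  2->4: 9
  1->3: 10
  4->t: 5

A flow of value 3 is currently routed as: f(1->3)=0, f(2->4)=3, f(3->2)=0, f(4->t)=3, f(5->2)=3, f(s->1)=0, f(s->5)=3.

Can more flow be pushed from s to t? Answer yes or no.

Yes

Residual path s->1->3->2->4->t has bottleneck 2 > 0.
Pushing 2 along it raises the flow to 5, so the given flow is not maximum.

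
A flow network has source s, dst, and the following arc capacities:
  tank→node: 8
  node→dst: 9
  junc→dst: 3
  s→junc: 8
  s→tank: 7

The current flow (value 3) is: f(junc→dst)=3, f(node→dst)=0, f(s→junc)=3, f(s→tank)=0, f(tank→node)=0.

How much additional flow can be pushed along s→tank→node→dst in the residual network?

Residual capacities along the path: s→tank: 7, tank→node: 8, node→dst: 9.
Minimum is 7.

7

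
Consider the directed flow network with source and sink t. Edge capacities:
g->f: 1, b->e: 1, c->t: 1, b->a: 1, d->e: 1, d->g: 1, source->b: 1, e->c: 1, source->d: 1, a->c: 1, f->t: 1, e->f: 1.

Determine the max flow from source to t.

Augment source->d->g->f->t: bottleneck 1. Total 1.
Augment source->b->e->c->t: bottleneck 1. Total 2.
No augmenting path remains in the residual graph.

2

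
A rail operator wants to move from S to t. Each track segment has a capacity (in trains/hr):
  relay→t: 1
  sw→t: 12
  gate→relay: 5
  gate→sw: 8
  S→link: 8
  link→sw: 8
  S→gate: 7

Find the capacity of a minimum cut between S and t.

Max flow = 13 (via 3 augmenting paths).
In the residual at optimum, the set reachable from S is {S, gate, link, relay, sw}.
Cut edges: relay→t (cap 1), sw→t (cap 12). Sum = 13.

13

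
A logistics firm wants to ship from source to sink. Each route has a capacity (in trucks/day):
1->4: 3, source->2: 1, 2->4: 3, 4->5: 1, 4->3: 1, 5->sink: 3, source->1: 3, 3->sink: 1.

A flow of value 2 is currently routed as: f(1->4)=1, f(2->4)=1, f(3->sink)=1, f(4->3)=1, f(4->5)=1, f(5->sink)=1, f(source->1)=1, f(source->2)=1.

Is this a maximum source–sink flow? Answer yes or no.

Yes

Residual reachable from source: {1, 2, 4, source}; sink is not reachable.
Saturated cut: 4->3, 4->5 with total capacity 2 = current flow value. Flow is maximum.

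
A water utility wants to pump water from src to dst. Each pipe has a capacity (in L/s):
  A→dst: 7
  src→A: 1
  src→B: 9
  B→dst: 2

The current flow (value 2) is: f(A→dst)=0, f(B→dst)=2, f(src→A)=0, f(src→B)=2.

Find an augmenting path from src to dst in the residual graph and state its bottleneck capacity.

src→A→dst, bottleneck 1

Residual along src→A→dst: src→A: 1, A→dst: 7.
Bottleneck = min = 1.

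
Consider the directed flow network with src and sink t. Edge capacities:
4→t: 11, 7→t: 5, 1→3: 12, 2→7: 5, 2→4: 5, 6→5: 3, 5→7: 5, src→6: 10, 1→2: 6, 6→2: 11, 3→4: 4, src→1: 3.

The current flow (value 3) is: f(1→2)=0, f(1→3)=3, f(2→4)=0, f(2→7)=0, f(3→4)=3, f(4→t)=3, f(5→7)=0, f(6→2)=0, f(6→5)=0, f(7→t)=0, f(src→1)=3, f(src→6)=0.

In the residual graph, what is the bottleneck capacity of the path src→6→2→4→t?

5

Residual capacities along the path: src→6: 10, 6→2: 11, 2→4: 5, 4→t: 8.
Minimum is 5.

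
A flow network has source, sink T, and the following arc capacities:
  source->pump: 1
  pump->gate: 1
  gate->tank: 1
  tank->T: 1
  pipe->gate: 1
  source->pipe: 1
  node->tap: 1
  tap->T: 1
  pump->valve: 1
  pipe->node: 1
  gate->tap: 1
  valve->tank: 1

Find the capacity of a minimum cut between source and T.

Max flow = 2 (via 2 augmenting paths).
In the residual at optimum, the set reachable from source is {source}.
Cut edges: source->pump (cap 1), source->pipe (cap 1). Sum = 2.

2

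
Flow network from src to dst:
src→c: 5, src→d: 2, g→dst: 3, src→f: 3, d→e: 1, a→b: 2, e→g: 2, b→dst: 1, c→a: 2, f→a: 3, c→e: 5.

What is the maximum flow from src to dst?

Augment src→c→e→g→dst: bottleneck 2. Total 2.
Augment src→c→a→b→dst: bottleneck 1. Total 3.
No augmenting path remains in the residual graph.

3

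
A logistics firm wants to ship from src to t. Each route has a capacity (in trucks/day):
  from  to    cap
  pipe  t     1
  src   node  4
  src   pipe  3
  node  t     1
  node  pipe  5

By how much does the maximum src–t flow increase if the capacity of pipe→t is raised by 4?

Original max flow = 2.
After raising cap(pipe→t), augmenting paths through that edge carry 4 more units.
New max flow = 6. Increase = 4.

4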